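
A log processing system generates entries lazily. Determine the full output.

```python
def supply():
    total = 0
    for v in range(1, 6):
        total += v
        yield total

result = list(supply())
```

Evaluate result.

Step 1: Generator accumulates running sum:
  v=1: total = 1, yield 1
  v=2: total = 3, yield 3
  v=3: total = 6, yield 6
  v=4: total = 10, yield 10
  v=5: total = 15, yield 15
Therefore result = [1, 3, 6, 10, 15].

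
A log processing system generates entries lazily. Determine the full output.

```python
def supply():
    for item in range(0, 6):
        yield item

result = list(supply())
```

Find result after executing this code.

Step 1: The generator yields each value from range(0, 6).
Step 2: list() consumes all yields: [0, 1, 2, 3, 4, 5].
Therefore result = [0, 1, 2, 3, 4, 5].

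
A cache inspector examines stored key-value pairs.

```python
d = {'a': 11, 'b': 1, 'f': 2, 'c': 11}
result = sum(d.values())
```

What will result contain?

Step 1: d.values() = [11, 1, 2, 11].
Step 2: sum = 25.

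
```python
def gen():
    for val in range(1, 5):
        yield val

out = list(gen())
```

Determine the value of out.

Step 1: The generator yields each value from range(1, 5).
Step 2: list() consumes all yields: [1, 2, 3, 4].
Therefore out = [1, 2, 3, 4].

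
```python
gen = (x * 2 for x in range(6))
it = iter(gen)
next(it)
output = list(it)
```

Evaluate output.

Step 1: Generator produces [0, 2, 4, 6, 8, 10].
Step 2: next(it) consumes first element (0).
Step 3: list(it) collects remaining: [2, 4, 6, 8, 10].
Therefore output = [2, 4, 6, 8, 10].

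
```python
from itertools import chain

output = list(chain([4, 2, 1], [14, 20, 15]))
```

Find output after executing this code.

Step 1: chain() concatenates iterables: [4, 2, 1] + [14, 20, 15].
Therefore output = [4, 2, 1, 14, 20, 15].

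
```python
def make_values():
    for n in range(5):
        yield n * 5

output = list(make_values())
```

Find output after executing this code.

Step 1: For each n in range(5), yield n * 5:
  n=0: yield 0 * 5 = 0
  n=1: yield 1 * 5 = 5
  n=2: yield 2 * 5 = 10
  n=3: yield 3 * 5 = 15
  n=4: yield 4 * 5 = 20
Therefore output = [0, 5, 10, 15, 20].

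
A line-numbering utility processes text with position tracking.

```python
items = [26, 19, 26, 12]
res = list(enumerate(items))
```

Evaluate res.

Step 1: enumerate pairs each element with its index:
  (0, 26)
  (1, 19)
  (2, 26)
  (3, 12)
Therefore res = [(0, 26), (1, 19), (2, 26), (3, 12)].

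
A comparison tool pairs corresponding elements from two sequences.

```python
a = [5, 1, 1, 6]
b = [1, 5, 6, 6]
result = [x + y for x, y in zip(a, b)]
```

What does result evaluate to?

Step 1: Add corresponding elements:
  5 + 1 = 6
  1 + 5 = 6
  1 + 6 = 7
  6 + 6 = 12
Therefore result = [6, 6, 7, 12].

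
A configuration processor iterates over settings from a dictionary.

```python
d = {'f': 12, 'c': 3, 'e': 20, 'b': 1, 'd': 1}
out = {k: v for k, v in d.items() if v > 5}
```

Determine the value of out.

Step 1: Filter items where value > 5:
  'f': 12 > 5: kept
  'c': 3 <= 5: removed
  'e': 20 > 5: kept
  'b': 1 <= 5: removed
  'd': 1 <= 5: removed
Therefore out = {'f': 12, 'e': 20}.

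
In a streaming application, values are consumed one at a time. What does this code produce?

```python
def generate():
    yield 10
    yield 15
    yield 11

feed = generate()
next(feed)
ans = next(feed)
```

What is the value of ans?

Step 1: generate() creates a generator.
Step 2: next(feed) yields 10 (consumed and discarded).
Step 3: next(feed) yields 15, assigned to ans.
Therefore ans = 15.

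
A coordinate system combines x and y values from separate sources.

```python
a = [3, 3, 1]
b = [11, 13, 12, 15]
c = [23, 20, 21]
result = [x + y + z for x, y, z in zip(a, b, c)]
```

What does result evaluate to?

Step 1: zip three lists (truncates to shortest, len=3):
  3 + 11 + 23 = 37
  3 + 13 + 20 = 36
  1 + 12 + 21 = 34
Therefore result = [37, 36, 34].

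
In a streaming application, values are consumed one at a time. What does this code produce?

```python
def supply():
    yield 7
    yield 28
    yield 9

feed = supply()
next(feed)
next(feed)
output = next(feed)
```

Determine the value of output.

Step 1: supply() creates a generator.
Step 2: next(feed) yields 7 (consumed and discarded).
Step 3: next(feed) yields 28 (consumed and discarded).
Step 4: next(feed) yields 9, assigned to output.
Therefore output = 9.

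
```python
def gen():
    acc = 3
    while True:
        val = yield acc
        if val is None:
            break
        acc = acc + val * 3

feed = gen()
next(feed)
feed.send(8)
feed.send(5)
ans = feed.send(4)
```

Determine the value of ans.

Step 1: next() -> yield acc=3.
Step 2: send(8) -> val=8, acc = 3 + 8*3 = 27, yield 27.
Step 3: send(5) -> val=5, acc = 27 + 5*3 = 42, yield 42.
Step 4: send(4) -> val=4, acc = 42 + 4*3 = 54, yield 54.
Therefore ans = 54.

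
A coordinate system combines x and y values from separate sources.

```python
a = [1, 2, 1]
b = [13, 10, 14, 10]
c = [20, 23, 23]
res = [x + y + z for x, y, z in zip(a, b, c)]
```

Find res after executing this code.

Step 1: zip three lists (truncates to shortest, len=3):
  1 + 13 + 20 = 34
  2 + 10 + 23 = 35
  1 + 14 + 23 = 38
Therefore res = [34, 35, 38].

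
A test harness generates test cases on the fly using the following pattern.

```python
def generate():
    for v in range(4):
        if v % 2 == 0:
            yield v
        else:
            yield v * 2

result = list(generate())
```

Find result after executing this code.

Step 1: For each v in range(4), yield v if even, else v*2:
  v=0 (even): yield 0
  v=1 (odd): yield 1*2 = 2
  v=2 (even): yield 2
  v=3 (odd): yield 3*2 = 6
Therefore result = [0, 2, 2, 6].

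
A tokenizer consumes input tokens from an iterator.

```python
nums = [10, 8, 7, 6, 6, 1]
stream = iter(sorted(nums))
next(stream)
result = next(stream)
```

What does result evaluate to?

Step 1: sorted([10, 8, 7, 6, 6, 1]) = [1, 6, 6, 7, 8, 10].
Step 2: Create iterator and skip 1 elements.
Step 3: next() returns 6.
Therefore result = 6.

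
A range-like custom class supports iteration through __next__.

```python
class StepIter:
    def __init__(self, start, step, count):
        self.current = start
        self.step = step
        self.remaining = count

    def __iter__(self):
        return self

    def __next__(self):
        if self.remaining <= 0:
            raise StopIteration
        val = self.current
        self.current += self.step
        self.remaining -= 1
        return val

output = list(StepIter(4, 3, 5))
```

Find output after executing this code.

Step 1: StepIter starts at 4, increments by 3, for 5 steps:
  Yield 4, then current += 3
  Yield 7, then current += 3
  Yield 10, then current += 3
  Yield 13, then current += 3
  Yield 16, then current += 3
Therefore output = [4, 7, 10, 13, 16].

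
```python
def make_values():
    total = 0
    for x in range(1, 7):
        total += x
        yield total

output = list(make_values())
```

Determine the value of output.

Step 1: Generator accumulates running sum:
  x=1: total = 1, yield 1
  x=2: total = 3, yield 3
  x=3: total = 6, yield 6
  x=4: total = 10, yield 10
  x=5: total = 15, yield 15
  x=6: total = 21, yield 21
Therefore output = [1, 3, 6, 10, 15, 21].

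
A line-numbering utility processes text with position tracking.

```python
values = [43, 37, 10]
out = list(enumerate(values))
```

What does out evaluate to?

Step 1: enumerate pairs each element with its index:
  (0, 43)
  (1, 37)
  (2, 10)
Therefore out = [(0, 43), (1, 37), (2, 10)].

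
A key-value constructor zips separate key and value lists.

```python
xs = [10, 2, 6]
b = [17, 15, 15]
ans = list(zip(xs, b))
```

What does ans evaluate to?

Step 1: zip pairs elements at same index:
  Index 0: (10, 17)
  Index 1: (2, 15)
  Index 2: (6, 15)
Therefore ans = [(10, 17), (2, 15), (6, 15)].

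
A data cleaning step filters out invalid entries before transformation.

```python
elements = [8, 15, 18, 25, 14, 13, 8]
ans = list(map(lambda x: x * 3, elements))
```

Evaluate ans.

Step 1: Apply lambda x: x * 3 to each element:
  8 -> 24
  15 -> 45
  18 -> 54
  25 -> 75
  14 -> 42
  13 -> 39
  8 -> 24
Therefore ans = [24, 45, 54, 75, 42, 39, 24].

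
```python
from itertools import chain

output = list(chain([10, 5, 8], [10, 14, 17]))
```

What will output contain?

Step 1: chain() concatenates iterables: [10, 5, 8] + [10, 14, 17].
Therefore output = [10, 5, 8, 10, 14, 17].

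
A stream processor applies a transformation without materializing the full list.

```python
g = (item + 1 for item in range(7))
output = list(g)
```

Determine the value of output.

Step 1: For each item in range(7), compute item+1:
  item=0: 0+1 = 1
  item=1: 1+1 = 2
  item=2: 2+1 = 3
  item=3: 3+1 = 4
  item=4: 4+1 = 5
  item=5: 5+1 = 6
  item=6: 6+1 = 7
Therefore output = [1, 2, 3, 4, 5, 6, 7].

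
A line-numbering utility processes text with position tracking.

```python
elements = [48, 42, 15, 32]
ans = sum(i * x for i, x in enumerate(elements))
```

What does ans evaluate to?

Step 1: Compute i * x for each (i, x) in enumerate([48, 42, 15, 32]):
  i=0, x=48: 0*48 = 0
  i=1, x=42: 1*42 = 42
  i=2, x=15: 2*15 = 30
  i=3, x=32: 3*32 = 96
Step 2: sum = 0 + 42 + 30 + 96 = 168.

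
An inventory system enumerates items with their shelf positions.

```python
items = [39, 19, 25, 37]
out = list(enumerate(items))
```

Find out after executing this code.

Step 1: enumerate pairs each element with its index:
  (0, 39)
  (1, 19)
  (2, 25)
  (3, 37)
Therefore out = [(0, 39), (1, 19), (2, 25), (3, 37)].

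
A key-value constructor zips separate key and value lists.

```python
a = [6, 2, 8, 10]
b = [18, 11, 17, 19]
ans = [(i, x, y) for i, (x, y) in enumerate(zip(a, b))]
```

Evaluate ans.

Step 1: enumerate(zip(a, b)) gives index with paired elements:
  i=0: (6, 18)
  i=1: (2, 11)
  i=2: (8, 17)
  i=3: (10, 19)
Therefore ans = [(0, 6, 18), (1, 2, 11), (2, 8, 17), (3, 10, 19)].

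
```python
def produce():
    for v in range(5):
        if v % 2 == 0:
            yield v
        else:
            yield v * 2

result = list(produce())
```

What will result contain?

Step 1: For each v in range(5), yield v if even, else v*2:
  v=0 (even): yield 0
  v=1 (odd): yield 1*2 = 2
  v=2 (even): yield 2
  v=3 (odd): yield 3*2 = 6
  v=4 (even): yield 4
Therefore result = [0, 2, 2, 6, 4].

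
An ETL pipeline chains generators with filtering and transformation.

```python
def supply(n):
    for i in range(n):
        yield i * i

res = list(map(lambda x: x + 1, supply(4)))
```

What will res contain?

Step 1: supply(4) yields squares: [0, 1, 4, 9].
Step 2: map adds 1 to each: [1, 2, 5, 10].
Therefore res = [1, 2, 5, 10].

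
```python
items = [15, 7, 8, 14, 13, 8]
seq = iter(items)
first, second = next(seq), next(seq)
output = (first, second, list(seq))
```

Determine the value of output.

Step 1: Create iterator over [15, 7, 8, 14, 13, 8].
Step 2: first = 15, second = 7.
Step 3: Remaining elements: [8, 14, 13, 8].
Therefore output = (15, 7, [8, 14, 13, 8]).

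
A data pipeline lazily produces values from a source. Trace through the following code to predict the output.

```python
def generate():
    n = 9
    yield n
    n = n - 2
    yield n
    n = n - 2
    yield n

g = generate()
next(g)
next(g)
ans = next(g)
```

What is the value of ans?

Step 1: Trace through generator execution:
  Yield 1: n starts at 9, yield 9
  Yield 2: n = 9 - 2 = 7, yield 7
  Yield 3: n = 7 - 2 = 5, yield 5
Step 2: First next() gets 9, second next() gets the second value, third next() yields 5.
Therefore ans = 5.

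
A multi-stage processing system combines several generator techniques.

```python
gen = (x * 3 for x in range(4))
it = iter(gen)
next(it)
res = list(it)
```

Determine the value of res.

Step 1: Generator produces [0, 3, 6, 9].
Step 2: next(it) consumes first element (0).
Step 3: list(it) collects remaining: [3, 6, 9].
Therefore res = [3, 6, 9].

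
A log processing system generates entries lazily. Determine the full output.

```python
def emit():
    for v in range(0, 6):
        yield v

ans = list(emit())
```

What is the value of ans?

Step 1: The generator yields each value from range(0, 6).
Step 2: list() consumes all yields: [0, 1, 2, 3, 4, 5].
Therefore ans = [0, 1, 2, 3, 4, 5].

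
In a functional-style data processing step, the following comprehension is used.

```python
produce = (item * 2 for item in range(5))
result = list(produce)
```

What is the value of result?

Step 1: For each item in range(5), compute item*2:
  item=0: 0*2 = 0
  item=1: 1*2 = 2
  item=2: 2*2 = 4
  item=3: 3*2 = 6
  item=4: 4*2 = 8
Therefore result = [0, 2, 4, 6, 8].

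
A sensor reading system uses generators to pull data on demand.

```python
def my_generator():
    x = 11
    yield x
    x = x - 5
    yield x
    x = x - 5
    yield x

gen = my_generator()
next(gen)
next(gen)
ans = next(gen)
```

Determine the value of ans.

Step 1: Trace through generator execution:
  Yield 1: x starts at 11, yield 11
  Yield 2: x = 11 - 5 = 6, yield 6
  Yield 3: x = 6 - 5 = 1, yield 1
Step 2: First next() gets 11, second next() gets the second value, third next() yields 1.
Therefore ans = 1.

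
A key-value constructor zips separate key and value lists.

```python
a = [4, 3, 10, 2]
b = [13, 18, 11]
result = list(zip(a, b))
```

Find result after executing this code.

Step 1: zip stops at shortest (len(a)=4, len(b)=3):
  Index 0: (4, 13)
  Index 1: (3, 18)
  Index 2: (10, 11)
Step 2: Last element of a (2) has no pair, dropped.
Therefore result = [(4, 13), (3, 18), (10, 11)].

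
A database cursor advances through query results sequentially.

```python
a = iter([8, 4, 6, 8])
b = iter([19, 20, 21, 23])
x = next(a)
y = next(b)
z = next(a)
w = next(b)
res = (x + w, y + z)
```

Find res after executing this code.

Step 1: a iterates [8, 4, 6, 8], b iterates [19, 20, 21, 23].
Step 2: x = next(a) = 8, y = next(b) = 19.
Step 3: z = next(a) = 4, w = next(b) = 20.
Step 4: res = (8 + 20, 19 + 4) = (28, 23).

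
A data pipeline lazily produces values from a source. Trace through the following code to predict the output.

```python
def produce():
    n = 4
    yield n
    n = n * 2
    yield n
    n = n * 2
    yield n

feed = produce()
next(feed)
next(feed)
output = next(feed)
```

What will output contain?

Step 1: Trace through generator execution:
  Yield 1: n starts at 4, yield 4
  Yield 2: n = 4 * 2 = 8, yield 8
  Yield 3: n = 8 * 2 = 16, yield 16
Step 2: First next() gets 4, second next() gets the second value, third next() yields 16.
Therefore output = 16.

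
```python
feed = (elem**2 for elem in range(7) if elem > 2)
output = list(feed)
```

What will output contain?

Step 1: For range(7), keep elem > 2, then square:
  elem=0: 0 <= 2, excluded
  elem=1: 1 <= 2, excluded
  elem=2: 2 <= 2, excluded
  elem=3: 3 > 2, yield 3**2 = 9
  elem=4: 4 > 2, yield 4**2 = 16
  elem=5: 5 > 2, yield 5**2 = 25
  elem=6: 6 > 2, yield 6**2 = 36
Therefore output = [9, 16, 25, 36].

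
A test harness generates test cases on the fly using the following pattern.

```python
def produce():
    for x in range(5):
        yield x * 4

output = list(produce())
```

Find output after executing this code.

Step 1: For each x in range(5), yield x * 4:
  x=0: yield 0 * 4 = 0
  x=1: yield 1 * 4 = 4
  x=2: yield 2 * 4 = 8
  x=3: yield 3 * 4 = 12
  x=4: yield 4 * 4 = 16
Therefore output = [0, 4, 8, 12, 16].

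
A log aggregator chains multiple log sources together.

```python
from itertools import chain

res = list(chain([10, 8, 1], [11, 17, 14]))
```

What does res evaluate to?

Step 1: chain() concatenates iterables: [10, 8, 1] + [11, 17, 14].
Therefore res = [10, 8, 1, 11, 17, 14].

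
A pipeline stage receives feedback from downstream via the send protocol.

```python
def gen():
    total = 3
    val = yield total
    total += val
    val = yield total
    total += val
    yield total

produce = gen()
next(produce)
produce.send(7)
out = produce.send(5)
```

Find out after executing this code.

Step 1: next() -> yield total=3.
Step 2: send(7) -> val=7, total = 3+7 = 10, yield 10.
Step 3: send(5) -> val=5, total = 10+5 = 15, yield 15.
Therefore out = 15.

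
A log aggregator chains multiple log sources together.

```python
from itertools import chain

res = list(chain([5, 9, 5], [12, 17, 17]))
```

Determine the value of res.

Step 1: chain() concatenates iterables: [5, 9, 5] + [12, 17, 17].
Therefore res = [5, 9, 5, 12, 17, 17].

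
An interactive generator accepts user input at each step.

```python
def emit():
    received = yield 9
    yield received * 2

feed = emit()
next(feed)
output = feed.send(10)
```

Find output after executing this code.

Step 1: next(feed) advances to first yield, producing 9.
Step 2: send(10) resumes, received = 10.
Step 3: yield received * 2 = 10 * 2 = 20.
Therefore output = 20.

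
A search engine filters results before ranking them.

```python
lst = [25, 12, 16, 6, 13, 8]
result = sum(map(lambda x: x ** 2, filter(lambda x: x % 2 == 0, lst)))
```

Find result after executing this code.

Step 1: Filter even numbers from [25, 12, 16, 6, 13, 8]: [12, 16, 6, 8]
Step 2: Square each: [144, 256, 36, 64]
Step 3: Sum = 500.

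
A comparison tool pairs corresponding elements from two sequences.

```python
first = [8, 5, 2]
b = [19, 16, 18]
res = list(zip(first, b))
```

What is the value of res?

Step 1: zip pairs elements at same index:
  Index 0: (8, 19)
  Index 1: (5, 16)
  Index 2: (2, 18)
Therefore res = [(8, 19), (5, 16), (2, 18)].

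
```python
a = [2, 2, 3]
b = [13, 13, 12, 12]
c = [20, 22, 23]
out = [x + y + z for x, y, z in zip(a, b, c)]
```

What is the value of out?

Step 1: zip three lists (truncates to shortest, len=3):
  2 + 13 + 20 = 35
  2 + 13 + 22 = 37
  3 + 12 + 23 = 38
Therefore out = [35, 37, 38].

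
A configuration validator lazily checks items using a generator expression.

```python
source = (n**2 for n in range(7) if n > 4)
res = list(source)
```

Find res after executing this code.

Step 1: For range(7), keep n > 4, then square:
  n=0: 0 <= 4, excluded
  n=1: 1 <= 4, excluded
  n=2: 2 <= 4, excluded
  n=3: 3 <= 4, excluded
  n=4: 4 <= 4, excluded
  n=5: 5 > 4, yield 5**2 = 25
  n=6: 6 > 4, yield 6**2 = 36
Therefore res = [25, 36].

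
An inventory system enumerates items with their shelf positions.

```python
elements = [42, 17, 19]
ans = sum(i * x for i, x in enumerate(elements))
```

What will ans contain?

Step 1: Compute i * x for each (i, x) in enumerate([42, 17, 19]):
  i=0, x=42: 0*42 = 0
  i=1, x=17: 1*17 = 17
  i=2, x=19: 2*19 = 38
Step 2: sum = 0 + 17 + 38 = 55.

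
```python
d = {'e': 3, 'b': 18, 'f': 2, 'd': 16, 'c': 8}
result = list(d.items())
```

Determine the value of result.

Step 1: d.items() returns (key, value) pairs in insertion order.
Therefore result = [('e', 3), ('b', 18), ('f', 2), ('d', 16), ('c', 8)].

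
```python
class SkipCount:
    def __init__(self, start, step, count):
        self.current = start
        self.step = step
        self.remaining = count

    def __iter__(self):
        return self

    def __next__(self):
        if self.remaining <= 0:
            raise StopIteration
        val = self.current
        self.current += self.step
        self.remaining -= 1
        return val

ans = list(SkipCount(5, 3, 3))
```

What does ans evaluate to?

Step 1: SkipCount starts at 5, increments by 3, for 3 steps:
  Yield 5, then current += 3
  Yield 8, then current += 3
  Yield 11, then current += 3
Therefore ans = [5, 8, 11].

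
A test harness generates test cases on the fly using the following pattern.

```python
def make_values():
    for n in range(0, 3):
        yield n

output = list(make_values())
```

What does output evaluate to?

Step 1: The generator yields each value from range(0, 3).
Step 2: list() consumes all yields: [0, 1, 2].
Therefore output = [0, 1, 2].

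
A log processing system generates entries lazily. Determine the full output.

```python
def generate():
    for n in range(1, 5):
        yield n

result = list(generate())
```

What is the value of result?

Step 1: The generator yields each value from range(1, 5).
Step 2: list() consumes all yields: [1, 2, 3, 4].
Therefore result = [1, 2, 3, 4].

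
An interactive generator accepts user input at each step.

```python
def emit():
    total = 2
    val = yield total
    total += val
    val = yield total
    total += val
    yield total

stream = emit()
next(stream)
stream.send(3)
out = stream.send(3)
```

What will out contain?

Step 1: next() -> yield total=2.
Step 2: send(3) -> val=3, total = 2+3 = 5, yield 5.
Step 3: send(3) -> val=3, total = 5+3 = 8, yield 8.
Therefore out = 8.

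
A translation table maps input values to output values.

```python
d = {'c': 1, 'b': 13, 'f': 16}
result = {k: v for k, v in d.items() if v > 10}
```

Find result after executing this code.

Step 1: Filter items where value > 10:
  'c': 1 <= 10: removed
  'b': 13 > 10: kept
  'f': 16 > 10: kept
Therefore result = {'b': 13, 'f': 16}.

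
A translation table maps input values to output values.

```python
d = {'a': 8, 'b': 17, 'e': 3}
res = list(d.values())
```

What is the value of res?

Step 1: d.values() returns the dictionary values in insertion order.
Therefore res = [8, 17, 3].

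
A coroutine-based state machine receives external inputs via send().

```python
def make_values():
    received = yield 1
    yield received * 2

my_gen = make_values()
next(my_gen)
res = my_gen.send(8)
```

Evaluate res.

Step 1: next(my_gen) advances to first yield, producing 1.
Step 2: send(8) resumes, received = 8.
Step 3: yield received * 2 = 8 * 2 = 16.
Therefore res = 16.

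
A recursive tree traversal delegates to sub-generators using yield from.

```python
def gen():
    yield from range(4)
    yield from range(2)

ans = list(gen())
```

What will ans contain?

Step 1: Trace yields in order:
  yield 0
  yield 1
  yield 2
  yield 3
  yield 0
  yield 1
Therefore ans = [0, 1, 2, 3, 0, 1].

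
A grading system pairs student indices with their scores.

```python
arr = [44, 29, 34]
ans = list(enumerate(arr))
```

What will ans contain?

Step 1: enumerate pairs each element with its index:
  (0, 44)
  (1, 29)
  (2, 34)
Therefore ans = [(0, 44), (1, 29), (2, 34)].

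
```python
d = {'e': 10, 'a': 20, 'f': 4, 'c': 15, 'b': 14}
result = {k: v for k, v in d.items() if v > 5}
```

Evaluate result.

Step 1: Filter items where value > 5:
  'e': 10 > 5: kept
  'a': 20 > 5: kept
  'f': 4 <= 5: removed
  'c': 15 > 5: kept
  'b': 14 > 5: kept
Therefore result = {'e': 10, 'a': 20, 'c': 15, 'b': 14}.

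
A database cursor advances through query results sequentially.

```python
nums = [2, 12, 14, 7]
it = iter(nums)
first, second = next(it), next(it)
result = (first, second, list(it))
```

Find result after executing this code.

Step 1: Create iterator over [2, 12, 14, 7].
Step 2: first = 2, second = 12.
Step 3: Remaining elements: [14, 7].
Therefore result = (2, 12, [14, 7]).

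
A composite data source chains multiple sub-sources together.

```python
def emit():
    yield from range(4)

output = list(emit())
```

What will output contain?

Step 1: yield from delegates to the iterable, yielding each element.
Step 2: Collected values: [0, 1, 2, 3].
Therefore output = [0, 1, 2, 3].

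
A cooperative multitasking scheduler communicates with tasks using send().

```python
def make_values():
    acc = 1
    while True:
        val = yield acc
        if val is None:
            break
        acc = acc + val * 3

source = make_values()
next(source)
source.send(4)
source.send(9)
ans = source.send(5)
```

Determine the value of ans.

Step 1: next() -> yield acc=1.
Step 2: send(4) -> val=4, acc = 1 + 4*3 = 13, yield 13.
Step 3: send(9) -> val=9, acc = 13 + 9*3 = 40, yield 40.
Step 4: send(5) -> val=5, acc = 40 + 5*3 = 55, yield 55.
Therefore ans = 55.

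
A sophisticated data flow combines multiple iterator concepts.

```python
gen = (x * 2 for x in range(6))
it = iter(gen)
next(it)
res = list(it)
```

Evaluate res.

Step 1: Generator produces [0, 2, 4, 6, 8, 10].
Step 2: next(it) consumes first element (0).
Step 3: list(it) collects remaining: [2, 4, 6, 8, 10].
Therefore res = [2, 4, 6, 8, 10].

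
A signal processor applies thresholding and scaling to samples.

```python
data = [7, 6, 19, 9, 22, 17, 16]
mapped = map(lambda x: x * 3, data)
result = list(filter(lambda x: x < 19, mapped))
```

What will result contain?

Step 1: Map x * 3:
  7 -> 21
  6 -> 18
  19 -> 57
  9 -> 27
  22 -> 66
  17 -> 51
  16 -> 48
Step 2: Filter for < 19:
  21: removed
  18: kept
  57: removed
  27: removed
  66: removed
  51: removed
  48: removed
Therefore result = [18].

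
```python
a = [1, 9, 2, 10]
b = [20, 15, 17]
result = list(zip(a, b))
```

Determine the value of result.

Step 1: zip stops at shortest (len(a)=4, len(b)=3):
  Index 0: (1, 20)
  Index 1: (9, 15)
  Index 2: (2, 17)
Step 2: Last element of a (10) has no pair, dropped.
Therefore result = [(1, 20), (9, 15), (2, 17)].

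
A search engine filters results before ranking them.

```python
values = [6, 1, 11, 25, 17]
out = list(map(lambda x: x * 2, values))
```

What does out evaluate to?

Step 1: Apply lambda x: x * 2 to each element:
  6 -> 12
  1 -> 2
  11 -> 22
  25 -> 50
  17 -> 34
Therefore out = [12, 2, 22, 50, 34].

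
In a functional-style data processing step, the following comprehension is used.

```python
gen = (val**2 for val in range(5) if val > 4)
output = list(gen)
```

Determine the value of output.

Step 1: For range(5), keep val > 4, then square:
  val=0: 0 <= 4, excluded
  val=1: 1 <= 4, excluded
  val=2: 2 <= 4, excluded
  val=3: 3 <= 4, excluded
  val=4: 4 <= 4, excluded
Therefore output = [].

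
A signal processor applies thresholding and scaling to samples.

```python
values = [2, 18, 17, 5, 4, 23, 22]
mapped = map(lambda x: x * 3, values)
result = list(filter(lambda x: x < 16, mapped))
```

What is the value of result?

Step 1: Map x * 3:
  2 -> 6
  18 -> 54
  17 -> 51
  5 -> 15
  4 -> 12
  23 -> 69
  22 -> 66
Step 2: Filter for < 16:
  6: kept
  54: removed
  51: removed
  15: kept
  12: kept
  69: removed
  66: removed
Therefore result = [6, 15, 12].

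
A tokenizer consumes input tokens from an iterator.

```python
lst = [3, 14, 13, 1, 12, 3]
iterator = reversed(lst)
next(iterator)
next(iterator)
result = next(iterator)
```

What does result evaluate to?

Step 1: reversed([3, 14, 13, 1, 12, 3]) gives iterator: [3, 12, 1, 13, 14, 3].
Step 2: First next() = 3, second next() = 12.
Step 3: Third next() = 1.
Therefore result = 1.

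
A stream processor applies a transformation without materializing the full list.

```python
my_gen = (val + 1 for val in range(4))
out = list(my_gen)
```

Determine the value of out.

Step 1: For each val in range(4), compute val+1:
  val=0: 0+1 = 1
  val=1: 1+1 = 2
  val=2: 2+1 = 3
  val=3: 3+1 = 4
Therefore out = [1, 2, 3, 4].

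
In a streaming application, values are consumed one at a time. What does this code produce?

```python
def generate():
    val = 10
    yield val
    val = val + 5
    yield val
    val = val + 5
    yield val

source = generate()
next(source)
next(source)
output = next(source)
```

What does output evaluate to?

Step 1: Trace through generator execution:
  Yield 1: val starts at 10, yield 10
  Yield 2: val = 10 + 5 = 15, yield 15
  Yield 3: val = 15 + 5 = 20, yield 20
Step 2: First next() gets 10, second next() gets the second value, third next() yields 20.
Therefore output = 20.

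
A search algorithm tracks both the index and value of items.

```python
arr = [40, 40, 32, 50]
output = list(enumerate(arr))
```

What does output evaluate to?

Step 1: enumerate pairs each element with its index:
  (0, 40)
  (1, 40)
  (2, 32)
  (3, 50)
Therefore output = [(0, 40), (1, 40), (2, 32), (3, 50)].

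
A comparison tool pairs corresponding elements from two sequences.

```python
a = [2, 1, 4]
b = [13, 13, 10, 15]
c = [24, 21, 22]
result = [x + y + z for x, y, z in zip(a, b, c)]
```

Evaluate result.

Step 1: zip three lists (truncates to shortest, len=3):
  2 + 13 + 24 = 39
  1 + 13 + 21 = 35
  4 + 10 + 22 = 36
Therefore result = [39, 35, 36].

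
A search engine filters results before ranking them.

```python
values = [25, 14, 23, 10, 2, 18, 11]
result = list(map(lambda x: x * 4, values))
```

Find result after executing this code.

Step 1: Apply lambda x: x * 4 to each element:
  25 -> 100
  14 -> 56
  23 -> 92
  10 -> 40
  2 -> 8
  18 -> 72
  11 -> 44
Therefore result = [100, 56, 92, 40, 8, 72, 44].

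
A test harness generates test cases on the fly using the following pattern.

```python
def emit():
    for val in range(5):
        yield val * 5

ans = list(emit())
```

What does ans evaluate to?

Step 1: For each val in range(5), yield val * 5:
  val=0: yield 0 * 5 = 0
  val=1: yield 1 * 5 = 5
  val=2: yield 2 * 5 = 10
  val=3: yield 3 * 5 = 15
  val=4: yield 4 * 5 = 20
Therefore ans = [0, 5, 10, 15, 20].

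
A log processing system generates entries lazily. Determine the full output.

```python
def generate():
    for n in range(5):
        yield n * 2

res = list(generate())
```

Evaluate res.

Step 1: For each n in range(5), yield n * 2:
  n=0: yield 0 * 2 = 0
  n=1: yield 1 * 2 = 2
  n=2: yield 2 * 2 = 4
  n=3: yield 3 * 2 = 6
  n=4: yield 4 * 2 = 8
Therefore res = [0, 2, 4, 6, 8].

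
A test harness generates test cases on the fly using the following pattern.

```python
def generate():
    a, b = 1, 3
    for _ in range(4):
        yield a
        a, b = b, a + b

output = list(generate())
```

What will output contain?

Step 1: Fibonacci-like sequence starting with a=1, b=3:
  Iteration 1: yield a=1, then a,b = 3,4
  Iteration 2: yield a=3, then a,b = 4,7
  Iteration 3: yield a=4, then a,b = 7,11
  Iteration 4: yield a=7, then a,b = 11,18
Therefore output = [1, 3, 4, 7].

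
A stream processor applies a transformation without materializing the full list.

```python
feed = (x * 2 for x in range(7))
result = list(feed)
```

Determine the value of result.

Step 1: For each x in range(7), compute x*2:
  x=0: 0*2 = 0
  x=1: 1*2 = 2
  x=2: 2*2 = 4
  x=3: 3*2 = 6
  x=4: 4*2 = 8
  x=5: 5*2 = 10
  x=6: 6*2 = 12
Therefore result = [0, 2, 4, 6, 8, 10, 12].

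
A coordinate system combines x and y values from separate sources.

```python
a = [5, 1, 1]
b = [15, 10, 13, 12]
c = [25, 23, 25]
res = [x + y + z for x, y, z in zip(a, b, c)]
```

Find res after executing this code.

Step 1: zip three lists (truncates to shortest, len=3):
  5 + 15 + 25 = 45
  1 + 10 + 23 = 34
  1 + 13 + 25 = 39
Therefore res = [45, 34, 39].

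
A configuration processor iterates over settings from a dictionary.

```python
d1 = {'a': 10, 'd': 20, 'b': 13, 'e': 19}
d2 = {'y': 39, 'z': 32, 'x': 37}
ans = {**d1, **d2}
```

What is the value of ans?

Step 1: Merge d1 and d2 (d2 values override on key conflicts).
Step 2: d1 has keys ['a', 'd', 'b', 'e'], d2 has keys ['y', 'z', 'x'].
Therefore ans = {'a': 10, 'd': 20, 'b': 13, 'e': 19, 'y': 39, 'z': 32, 'x': 37}.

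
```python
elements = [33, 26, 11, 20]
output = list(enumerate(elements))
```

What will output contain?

Step 1: enumerate pairs each element with its index:
  (0, 33)
  (1, 26)
  (2, 11)
  (3, 20)
Therefore output = [(0, 33), (1, 26), (2, 11), (3, 20)].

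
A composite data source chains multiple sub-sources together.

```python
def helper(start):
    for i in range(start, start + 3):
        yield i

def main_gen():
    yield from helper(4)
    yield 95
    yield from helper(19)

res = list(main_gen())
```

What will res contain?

Step 1: main_gen() delegates to helper(4):
  yield 4
  yield 5
  yield 6
Step 2: yield 95
Step 3: Delegates to helper(19):
  yield 19
  yield 20
  yield 21
Therefore res = [4, 5, 6, 95, 19, 20, 21].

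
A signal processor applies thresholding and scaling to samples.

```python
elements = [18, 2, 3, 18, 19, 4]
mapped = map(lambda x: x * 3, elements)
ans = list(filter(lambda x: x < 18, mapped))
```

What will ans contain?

Step 1: Map x * 3:
  18 -> 54
  2 -> 6
  3 -> 9
  18 -> 54
  19 -> 57
  4 -> 12
Step 2: Filter for < 18:
  54: removed
  6: kept
  9: kept
  54: removed
  57: removed
  12: kept
Therefore ans = [6, 9, 12].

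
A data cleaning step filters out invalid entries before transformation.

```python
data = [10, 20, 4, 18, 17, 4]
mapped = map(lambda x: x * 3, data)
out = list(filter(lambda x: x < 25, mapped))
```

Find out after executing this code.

Step 1: Map x * 3:
  10 -> 30
  20 -> 60
  4 -> 12
  18 -> 54
  17 -> 51
  4 -> 12
Step 2: Filter for < 25:
  30: removed
  60: removed
  12: kept
  54: removed
  51: removed
  12: kept
Therefore out = [12, 12].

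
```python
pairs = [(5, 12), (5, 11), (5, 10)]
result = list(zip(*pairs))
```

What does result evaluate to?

Step 1: zip(*pairs) transposes: unzips [(5, 12), (5, 11), (5, 10)] into separate sequences.
Step 2: First elements: (5, 5, 5), second elements: (12, 11, 10).
Therefore result = [(5, 5, 5), (12, 11, 10)].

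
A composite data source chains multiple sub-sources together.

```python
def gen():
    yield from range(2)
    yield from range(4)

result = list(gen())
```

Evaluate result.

Step 1: Trace yields in order:
  yield 0
  yield 1
  yield 0
  yield 1
  yield 2
  yield 3
Therefore result = [0, 1, 0, 1, 2, 3].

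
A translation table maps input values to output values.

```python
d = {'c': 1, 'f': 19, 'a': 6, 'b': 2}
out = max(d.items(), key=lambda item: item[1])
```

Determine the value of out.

Step 1: Find item with maximum value:
  ('c', 1)
  ('f', 19)
  ('a', 6)
  ('b', 2)
Step 2: Maximum value is 19 at key 'f'.
Therefore out = ('f', 19).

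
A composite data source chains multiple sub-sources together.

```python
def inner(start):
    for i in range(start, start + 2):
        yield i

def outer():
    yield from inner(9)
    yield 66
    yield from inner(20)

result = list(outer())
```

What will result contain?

Step 1: outer() delegates to inner(9):
  yield 9
  yield 10
Step 2: yield 66
Step 3: Delegates to inner(20):
  yield 20
  yield 21
Therefore result = [9, 10, 66, 20, 21].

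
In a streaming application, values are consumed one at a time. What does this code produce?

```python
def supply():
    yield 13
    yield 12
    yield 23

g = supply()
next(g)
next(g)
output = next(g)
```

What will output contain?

Step 1: supply() creates a generator.
Step 2: next(g) yields 13 (consumed and discarded).
Step 3: next(g) yields 12 (consumed and discarded).
Step 4: next(g) yields 23, assigned to output.
Therefore output = 23.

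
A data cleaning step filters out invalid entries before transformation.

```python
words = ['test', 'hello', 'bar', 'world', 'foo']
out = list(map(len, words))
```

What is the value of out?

Step 1: Map len() to each word:
  'test' -> 4
  'hello' -> 5
  'bar' -> 3
  'world' -> 5
  'foo' -> 3
Therefore out = [4, 5, 3, 5, 3].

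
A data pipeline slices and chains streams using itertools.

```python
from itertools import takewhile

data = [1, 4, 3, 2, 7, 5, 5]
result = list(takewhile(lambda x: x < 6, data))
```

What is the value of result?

Step 1: takewhile stops at first element >= 6:
  1 < 6: take
  4 < 6: take
  3 < 6: take
  2 < 6: take
  7 >= 6: stop
Therefore result = [1, 4, 3, 2].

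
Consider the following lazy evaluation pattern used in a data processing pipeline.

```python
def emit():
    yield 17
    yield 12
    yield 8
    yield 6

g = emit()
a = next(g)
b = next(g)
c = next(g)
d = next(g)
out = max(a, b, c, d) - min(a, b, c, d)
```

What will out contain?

Step 1: Create generator and consume all values:
  a = next(g) = 17
  b = next(g) = 12
  c = next(g) = 8
  d = next(g) = 6
Step 2: max = 17, min = 6, out = 17 - 6 = 11.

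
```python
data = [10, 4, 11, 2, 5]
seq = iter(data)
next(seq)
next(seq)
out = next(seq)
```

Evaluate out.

Step 1: Create iterator over [10, 4, 11, 2, 5].
Step 2: next() consumes 10.
Step 3: next() consumes 4.
Step 4: next() returns 11.
Therefore out = 11.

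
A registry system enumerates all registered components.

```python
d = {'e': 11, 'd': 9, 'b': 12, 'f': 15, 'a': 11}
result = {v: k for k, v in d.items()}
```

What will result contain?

Step 1: Invert dict (swap keys and values):
  'e': 11 -> 11: 'e'
  'd': 9 -> 9: 'd'
  'b': 12 -> 12: 'b'
  'f': 15 -> 15: 'f'
  'a': 11 -> 11: 'a'
Therefore result = {11: 'a', 9: 'd', 12: 'b', 15: 'f'}.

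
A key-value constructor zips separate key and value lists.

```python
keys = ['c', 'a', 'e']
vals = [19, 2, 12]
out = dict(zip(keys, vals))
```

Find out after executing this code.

Step 1: zip pairs keys with values:
  'c' -> 19
  'a' -> 2
  'e' -> 12
Therefore out = {'c': 19, 'a': 2, 'e': 12}.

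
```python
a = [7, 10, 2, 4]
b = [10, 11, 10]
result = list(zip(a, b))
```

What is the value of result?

Step 1: zip stops at shortest (len(a)=4, len(b)=3):
  Index 0: (7, 10)
  Index 1: (10, 11)
  Index 2: (2, 10)
Step 2: Last element of a (4) has no pair, dropped.
Therefore result = [(7, 10), (10, 11), (2, 10)].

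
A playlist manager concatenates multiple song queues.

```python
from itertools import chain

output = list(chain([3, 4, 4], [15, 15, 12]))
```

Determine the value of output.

Step 1: chain() concatenates iterables: [3, 4, 4] + [15, 15, 12].
Therefore output = [3, 4, 4, 15, 15, 12].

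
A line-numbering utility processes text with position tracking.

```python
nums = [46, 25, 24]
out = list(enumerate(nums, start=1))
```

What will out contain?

Step 1: enumerate with start=1:
  (1, 46)
  (2, 25)
  (3, 24)
Therefore out = [(1, 46), (2, 25), (3, 24)].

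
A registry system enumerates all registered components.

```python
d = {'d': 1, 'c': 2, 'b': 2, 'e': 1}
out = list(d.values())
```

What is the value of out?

Step 1: d.values() returns the dictionary values in insertion order.
Therefore out = [1, 2, 2, 1].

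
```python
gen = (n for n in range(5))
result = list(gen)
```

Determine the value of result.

Step 1: Generator expression iterates range(5): [0, 1, 2, 3, 4].
Step 2: list() collects all values.
Therefore result = [0, 1, 2, 3, 4].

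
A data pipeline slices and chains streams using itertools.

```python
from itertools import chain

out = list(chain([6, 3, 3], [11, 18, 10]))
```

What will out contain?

Step 1: chain() concatenates iterables: [6, 3, 3] + [11, 18, 10].
Therefore out = [6, 3, 3, 11, 18, 10].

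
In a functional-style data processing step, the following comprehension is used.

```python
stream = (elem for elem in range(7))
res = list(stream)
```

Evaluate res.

Step 1: Generator expression iterates range(7): [0, 1, 2, 3, 4, 5, 6].
Step 2: list() collects all values.
Therefore res = [0, 1, 2, 3, 4, 5, 6].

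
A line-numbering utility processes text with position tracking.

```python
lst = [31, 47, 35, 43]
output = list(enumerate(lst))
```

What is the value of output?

Step 1: enumerate pairs each element with its index:
  (0, 31)
  (1, 47)
  (2, 35)
  (3, 43)
Therefore output = [(0, 31), (1, 47), (2, 35), (3, 43)].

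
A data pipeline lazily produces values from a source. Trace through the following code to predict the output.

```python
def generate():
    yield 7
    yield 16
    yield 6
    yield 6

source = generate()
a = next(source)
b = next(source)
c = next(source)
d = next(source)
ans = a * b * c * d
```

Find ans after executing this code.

Step 1: Create generator and consume all values:
  a = next(source) = 7
  b = next(source) = 16
  c = next(source) = 6
  d = next(source) = 6
Step 2: ans = 7 * 16 * 6 * 6 = 4032.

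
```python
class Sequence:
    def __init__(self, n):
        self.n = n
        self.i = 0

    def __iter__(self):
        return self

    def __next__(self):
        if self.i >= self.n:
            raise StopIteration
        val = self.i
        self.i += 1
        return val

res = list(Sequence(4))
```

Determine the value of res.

Step 1: Sequence(4) creates an iterator counting 0 to 3.
Step 2: list() consumes all values: [0, 1, 2, 3].
Therefore res = [0, 1, 2, 3].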